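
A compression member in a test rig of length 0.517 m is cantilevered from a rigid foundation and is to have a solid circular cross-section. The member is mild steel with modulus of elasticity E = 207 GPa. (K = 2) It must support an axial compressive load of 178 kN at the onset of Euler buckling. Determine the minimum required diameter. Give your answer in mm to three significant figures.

d ≈ 37.1 mm

L_e = K·L = 2 × 0.517 = 1.034 m
Required I = P_cr·L_e²/(π²E) = 1.780×10^5 × 1.034² / (π² × 2.07×10^11) = 9.315×10^-8 m⁴
I_req = 9.315×10^4 mm⁴
Solid circle: I = πd⁴/64  ⇒  d = (64I/π)^(1/4) = (64×9.315×10^4/π)^(1/4) = 37.1 mm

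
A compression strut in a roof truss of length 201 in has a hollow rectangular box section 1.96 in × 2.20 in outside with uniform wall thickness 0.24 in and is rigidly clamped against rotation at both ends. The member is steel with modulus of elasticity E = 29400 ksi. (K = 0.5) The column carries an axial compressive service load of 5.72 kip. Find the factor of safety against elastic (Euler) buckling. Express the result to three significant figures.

n ≈ 4.60

Inner dimensions: h_i = 2.20 − 2×0.24 = 1.720 in, b_i = 1.96 − 2×0.24 = 1.480 in
Weak-axis I_min = (h_o·b_o³ − h_i·b_i³)/12 with b_o = 1.96, b_i = 1.480 in (shorter outer/inner sides).
I_min = (2.20×1.96³ − 1.720×1.480³)/12 = 0.9158 in⁴
Effective length L_e = K·L = 0.5 × 201 = 100.5 in
P_cr = π²EI / L_e² = π² × 29400×10³ × 0.9158 / 100.5² = 2.631×10^4 lb
Factor of safety n = P_cr / P = 26.308 / 5.72 = 4.60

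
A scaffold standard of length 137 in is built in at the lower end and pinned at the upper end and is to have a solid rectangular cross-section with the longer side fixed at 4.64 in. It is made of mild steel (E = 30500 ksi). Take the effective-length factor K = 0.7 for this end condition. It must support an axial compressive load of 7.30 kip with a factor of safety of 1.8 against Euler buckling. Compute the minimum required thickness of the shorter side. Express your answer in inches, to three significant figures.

b ≈ 1.01 in

Required P_cr = n·P = 1.8 × 7.30 = 13.14 kip
L_e = K·L = 0.7 × 137 = 95.90 in
Required I = P_cr·L_e²/(π²E) = 1.314×10^4 × 95.90² / (π² × 3.05×10^7) = 0.4015 in⁴
Rectangle, weak axis: I_min = h·b³/12 with h = 4.64 in fixed  ⇒  b = (12I/h)^(1/3) = 1.01 in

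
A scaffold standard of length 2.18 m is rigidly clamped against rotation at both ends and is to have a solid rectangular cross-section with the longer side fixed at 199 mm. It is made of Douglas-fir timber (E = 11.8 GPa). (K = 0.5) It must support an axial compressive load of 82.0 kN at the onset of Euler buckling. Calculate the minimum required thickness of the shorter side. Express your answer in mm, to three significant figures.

b ≈ 36.9 mm

L_e = K·L = 0.5 × 2.18 = 1.090 m
Required I = P_cr·L_e²/(π²E) = 8.200×10^4 × 1.090² / (π² × 1.18×10^10) = 8.365×10^-7 m⁴
I_req = 8.365×10^5 mm⁴
Rectangle, weak axis: I_min = h·b³/12 with h = 199 mm fixed  ⇒  b = (12I/h)^(1/3) = 36.9 mm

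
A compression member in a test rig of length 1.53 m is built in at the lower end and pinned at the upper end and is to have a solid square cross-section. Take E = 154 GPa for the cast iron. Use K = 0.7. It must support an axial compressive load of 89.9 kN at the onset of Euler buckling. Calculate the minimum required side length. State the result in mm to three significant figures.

L_e = K·L = 0.7 × 1.53 = 1.071 m
Required I = P_cr·L_e²/(π²E) = 8.990×10^4 × 1.071² / (π² × 1.54×10^11) = 6.785×10^-8 m⁴
I_req = 6.785×10^4 mm⁴
Solid square: I = a⁴/12  ⇒  a = (12I)^(1/4) = (12×6.785×10^4)^(1/4) = 30.0 mm

a ≈ 30.0 mm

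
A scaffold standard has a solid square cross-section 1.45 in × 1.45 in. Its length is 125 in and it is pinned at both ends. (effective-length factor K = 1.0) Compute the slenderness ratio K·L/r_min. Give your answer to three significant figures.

λ ≈ 299

I = a⁴/12 = 1.45⁴/12 = 0.3684 in⁴
A = 2.102 in²;  r_min = √(I/A) = √(0.3684/2.102) = 0.4186 in
L_e = K·L = 1 × 125 = 125.0 in
λ = L_e / r_min = 125.00 / 0.4186 = 299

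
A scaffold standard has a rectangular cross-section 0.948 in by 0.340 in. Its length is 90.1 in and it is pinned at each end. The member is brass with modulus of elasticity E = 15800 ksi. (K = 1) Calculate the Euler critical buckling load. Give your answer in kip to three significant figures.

Buckling occurs about the weak axis: I_min = h·b³/12 with b = 0.340 in (the shorter side).
I_min = 0.948×0.340³/12 = 3.105×10^-3 in⁴
Effective length L_e = K·L = 1 × 90.1 = 90.10 in
P_cr = π²EI / L_e² = π² × 15800×10³ × 3.105×10^-3 / 90.10² = 59.64 lb

P_cr ≈ 0.0596 kip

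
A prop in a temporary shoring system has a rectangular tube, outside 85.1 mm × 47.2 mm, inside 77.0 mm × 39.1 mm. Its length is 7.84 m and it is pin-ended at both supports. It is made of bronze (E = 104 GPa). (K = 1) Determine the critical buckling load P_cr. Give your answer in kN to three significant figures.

Weak-axis I_min = (h_o·b_o³ − h_i·b_i³)/12 with b_o = 47.2, b_i = 39.10 mm (shorter outer/inner sides).
I_min = (85.1×47.2³ − 77.00×39.10³)/12 = 3.622×10^5 mm⁴
I = 3.622×10^5 mm⁴ = 3.622×10^-7 m⁴
Effective length L_e = K·L = 1 × 7.84 = 7.840 m
P_cr = π²EI / L_e² = π² × 104×10⁹ × 3.622×10^-7 / 7.840² = 6.048×10^3 N

P_cr ≈ 6.05 kN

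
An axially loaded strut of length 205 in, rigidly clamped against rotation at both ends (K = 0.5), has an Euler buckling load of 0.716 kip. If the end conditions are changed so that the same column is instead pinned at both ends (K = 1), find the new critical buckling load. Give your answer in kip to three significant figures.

P_cr ∝ 1/K², so P_cr,new = P_cr,old × (K_old/K_new)² = 0.716 × (0.5/1)²
= 0.716 × 0.2500 = 0.179 kip

P_cr ≈ 0.179 kip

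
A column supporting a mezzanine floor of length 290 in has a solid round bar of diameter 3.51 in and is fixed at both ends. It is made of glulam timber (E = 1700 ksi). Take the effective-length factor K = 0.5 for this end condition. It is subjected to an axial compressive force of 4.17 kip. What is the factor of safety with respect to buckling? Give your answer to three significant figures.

n ≈ 1.43

I = πd⁴/64 = π×3.51⁴/64 = 7.451 in⁴
Effective length L_e = K·L = 0.5 × 290 = 145.0 in
P_cr = π²EI / L_e² = π² × 1700×10³ × 7.451 / 145.0² = 5.946×10^3 lb
Factor of safety n = P_cr / P = 5.9458 / 4.17 = 1.43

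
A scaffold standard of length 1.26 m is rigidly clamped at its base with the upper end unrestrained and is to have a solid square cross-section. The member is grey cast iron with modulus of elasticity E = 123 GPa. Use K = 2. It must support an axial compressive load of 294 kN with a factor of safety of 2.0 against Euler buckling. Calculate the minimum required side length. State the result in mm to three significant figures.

Required P_cr = n·P = 2.0 × 294 = 588.0 kN
L_e = K·L = 2 × 1.26 = 2.520 m
Required I = P_cr·L_e²/(π²E) = 5.880×10^5 × 2.520² / (π² × 1.23×10^11) = 3.076×10^-6 m⁴
I_req = 3.076×10^6 mm⁴
Solid square: I = a⁴/12  ⇒  a = (12I)^(1/4) = (12×3.076×10^6)^(1/4) = 77.9 mm

a ≈ 77.9 mm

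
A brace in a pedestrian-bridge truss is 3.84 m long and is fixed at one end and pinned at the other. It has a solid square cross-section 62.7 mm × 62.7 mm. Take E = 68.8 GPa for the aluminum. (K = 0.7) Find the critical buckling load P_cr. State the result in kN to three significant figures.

P_cr ≈ 121 kN

I = a⁴/12 = 62.7⁴/12 = 1.288×10^6 mm⁴
I = 1.288×10^6 mm⁴ = 1.288×10^-6 m⁴
Effective length L_e = K·L = 0.7 × 3.84 = 2.688 m
P_cr = π²EI / L_e² = π² × 68.8×10⁹ × 1.288×10^-6 / 2.688² = 1.210×10^5 N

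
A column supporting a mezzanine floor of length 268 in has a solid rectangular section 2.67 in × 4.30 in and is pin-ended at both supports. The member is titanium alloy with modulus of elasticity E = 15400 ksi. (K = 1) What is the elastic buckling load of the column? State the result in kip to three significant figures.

P_cr ≈ 14.4 kip

Buckling occurs about the weak axis: I_min = h·b³/12 with b = 2.67 in (the shorter side).
I_min = 4.30×2.67³/12 = 6.821 in⁴
Effective length L_e = K·L = 1 × 268 = 268.0 in
P_cr = π²EI / L_e² = π² × 15400×10³ × 6.821 / 268.0² = 1.443×10^4 lb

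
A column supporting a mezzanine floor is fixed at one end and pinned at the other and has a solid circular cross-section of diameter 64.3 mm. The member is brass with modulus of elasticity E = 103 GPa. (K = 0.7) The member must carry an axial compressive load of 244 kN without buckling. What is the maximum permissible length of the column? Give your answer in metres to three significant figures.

L_max ≈ 2.67 m

I = πd⁴/64 = π×64.3⁴/64 = 8.391×10^5 mm⁴
I = 8.391×10^-7 m⁴
At the buckling limit P_cr = P = 2.440×10^5 N
From P_cr = π²EI/(K·L)²:  L = (1/K)·√(π²EI/P_cr) = (1/0.7)·√(π²×1.03×10^11×8.391×10^-7/2.440×10^5)
L = 2.67 m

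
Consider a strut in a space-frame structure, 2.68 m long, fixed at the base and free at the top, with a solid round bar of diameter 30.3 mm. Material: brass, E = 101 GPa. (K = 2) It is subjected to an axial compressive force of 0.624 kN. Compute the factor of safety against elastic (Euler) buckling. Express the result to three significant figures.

I = πd⁴/64 = π×30.3⁴/64 = 4.138×10^4 mm⁴
I = 4.138×10^4 mm⁴ = 4.138×10^-8 m⁴
Effective length L_e = K·L = 2 × 2.68 = 5.360 m
P_cr = π²EI / L_e² = π² × 101×10⁹ × 4.138×10^-8 / 5.360² = 1.436×10^3 N
Factor of safety n = P_cr / P = 1.4356 / 0.624 = 2.30

n ≈ 2.30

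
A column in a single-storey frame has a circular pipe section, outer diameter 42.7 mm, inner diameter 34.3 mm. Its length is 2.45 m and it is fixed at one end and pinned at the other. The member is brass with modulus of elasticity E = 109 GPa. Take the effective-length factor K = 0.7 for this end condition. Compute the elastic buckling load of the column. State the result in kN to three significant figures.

P_cr ≈ 34.8 kN

d_o = 42.7 mm, d_i = 34.3 mm
I = π(d_o⁴ − d_i⁴)/64 = π(42.7⁴ − 34.30⁴)/64 = 9.524×10^4 mm⁴
I = 9.524×10^4 mm⁴ = 9.524×10^-8 m⁴
Effective length L_e = K·L = 0.7 × 2.45 = 1.715 m
P_cr = π²EI / L_e² = π² × 109×10⁹ × 9.524×10^-8 / 1.715² = 3.484×10^4 N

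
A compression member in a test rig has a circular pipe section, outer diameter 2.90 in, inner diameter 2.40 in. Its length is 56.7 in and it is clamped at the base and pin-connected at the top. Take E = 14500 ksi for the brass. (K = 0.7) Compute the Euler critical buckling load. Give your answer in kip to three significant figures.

P_cr ≈ 167 kip

d_o = 2.90 in, d_i = 2.40 in
I = π(d_o⁴ − d_i⁴)/64 = π(2.90⁴ − 2.400⁴)/64 = 1.843 in⁴
Effective length L_e = K·L = 0.7 × 56.7 = 39.69 in
P_cr = π²EI / L_e² = π² × 14500×10³ × 1.843 / 39.69² = 1.675×10^5 lb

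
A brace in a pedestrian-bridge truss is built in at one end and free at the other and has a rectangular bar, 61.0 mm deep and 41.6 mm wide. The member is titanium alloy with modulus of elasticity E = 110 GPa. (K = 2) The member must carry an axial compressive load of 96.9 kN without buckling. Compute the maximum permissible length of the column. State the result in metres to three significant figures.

L_max ≈ 1.01 m

Buckling occurs about the weak axis: I_min = h·b³/12 with b = 41.6 mm (the shorter side).
I_min = 61.0×41.6³/12 = 3.660×10^5 mm⁴
I = 3.660×10^-7 m⁴
At the buckling limit P_cr = P = 9.690×10^4 N
From P_cr = π²EI/(K·L)²:  L = (1/K)·√(π²EI/P_cr) = (1/2)·√(π²×1.10×10^11×3.660×10^-7/9.690×10^4)
L = 1.01 m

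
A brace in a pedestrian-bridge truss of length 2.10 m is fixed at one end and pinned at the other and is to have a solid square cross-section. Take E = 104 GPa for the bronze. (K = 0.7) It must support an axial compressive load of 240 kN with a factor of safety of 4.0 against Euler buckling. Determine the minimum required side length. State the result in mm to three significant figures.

Required P_cr = n·P = 4.0 × 240 = 960.0 kN
L_e = K·L = 0.7 × 2.10 = 1.470 m
Required I = P_cr·L_e²/(π²E) = 9.600×10^5 × 1.470² / (π² × 1.04×10^11) = 2.021×10^-6 m⁴
I_req = 2.021×10^6 mm⁴
Solid square: I = a⁴/12  ⇒  a = (12I)^(1/4) = (12×2.021×10^6)^(1/4) = 70.2 mm

a ≈ 70.2 mm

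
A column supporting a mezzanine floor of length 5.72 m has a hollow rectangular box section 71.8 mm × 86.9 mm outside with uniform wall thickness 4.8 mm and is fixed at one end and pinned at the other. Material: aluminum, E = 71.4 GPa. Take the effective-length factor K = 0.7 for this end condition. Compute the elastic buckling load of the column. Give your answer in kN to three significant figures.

Inner dimensions: h_i = 86.9 − 2×4.8 = 77.30 mm, b_i = 71.8 − 2×4.8 = 62.20 mm
Weak-axis I_min = (h_o·b_o³ − h_i·b_i³)/12 with b_o = 71.8, b_i = 62.20 mm (shorter outer/inner sides).
I_min = (86.9×71.8³ − 77.30×62.20³)/12 = 1.130×10^6 mm⁴
I = 1.130×10^6 mm⁴ = 1.130×10^-6 m⁴
Effective length L_e = K·L = 0.7 × 5.72 = 4.004 m
P_cr = π²EI / L_e² = π² × 71.4×10⁹ × 1.130×10^-6 / 4.004² = 4.968×10^4 N

P_cr ≈ 49.7 kN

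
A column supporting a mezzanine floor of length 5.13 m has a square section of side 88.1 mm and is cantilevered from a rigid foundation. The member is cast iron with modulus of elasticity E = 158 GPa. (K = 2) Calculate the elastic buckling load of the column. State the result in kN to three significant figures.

I = a⁴/12 = 88.1⁴/12 = 5.020×10^6 mm⁴
I = 5.020×10^6 mm⁴ = 5.020×10^-6 m⁴
Effective length L_e = K·L = 2 × 5.13 = 10.26 m
P_cr = π²EI / L_e² = π² × 158×10⁹ × 5.020×10^-6 / 10.26² = 7.437×10^4 N

P_cr ≈ 74.4 kN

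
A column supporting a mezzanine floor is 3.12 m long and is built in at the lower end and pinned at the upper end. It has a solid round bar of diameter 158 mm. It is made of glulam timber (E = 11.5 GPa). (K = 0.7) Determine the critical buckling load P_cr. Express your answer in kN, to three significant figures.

P_cr ≈ 728 kN

I = πd⁴/64 = π×158⁴/64 = 3.059×10^7 mm⁴
I = 3.059×10^7 mm⁴ = 3.059×10^-5 m⁴
Effective length L_e = K·L = 0.7 × 3.12 = 2.184 m
P_cr = π²EI / L_e² = π² × 11.5×10⁹ × 3.059×10^-5 / 2.184² = 7.279×10^5 N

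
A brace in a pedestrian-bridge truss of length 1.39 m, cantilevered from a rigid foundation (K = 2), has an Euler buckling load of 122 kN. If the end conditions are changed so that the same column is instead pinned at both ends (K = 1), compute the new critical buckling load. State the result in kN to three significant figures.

P_cr ≈ 488 kN

P_cr ∝ 1/K², so P_cr,new = P_cr,old × (K_old/K_new)² = 122 × (2/1)²
= 122 × 4.000 = 488 kN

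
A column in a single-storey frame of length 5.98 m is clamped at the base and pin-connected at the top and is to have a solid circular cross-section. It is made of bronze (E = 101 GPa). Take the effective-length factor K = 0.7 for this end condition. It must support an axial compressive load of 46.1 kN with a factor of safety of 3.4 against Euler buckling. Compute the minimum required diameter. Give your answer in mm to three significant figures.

d ≈ 86.6 mm

Required P_cr = n·P = 3.4 × 46.1 = 156.7 kN
L_e = K·L = 0.7 × 5.98 = 4.186 m
Required I = P_cr·L_e²/(π²E) = 1.567×10^5 × 4.186² / (π² × 1.01×10^11) = 2.755×10^-6 m⁴
I_req = 2.755×10^6 mm⁴
Solid circle: I = πd⁴/64  ⇒  d = (64I/π)^(1/4) = (64×2.755×10^6/π)^(1/4) = 86.6 mm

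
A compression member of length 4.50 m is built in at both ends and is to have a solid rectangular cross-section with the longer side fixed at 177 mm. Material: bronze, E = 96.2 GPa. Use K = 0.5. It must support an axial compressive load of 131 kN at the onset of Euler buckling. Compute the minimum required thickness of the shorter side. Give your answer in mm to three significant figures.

b ≈ 36.2 mm

L_e = K·L = 0.5 × 4.50 = 2.250 m
Required I = P_cr·L_e²/(π²E) = 1.310×10^5 × 2.250² / (π² × 9.62×10^10) = 6.985×10^-7 m⁴
I_req = 6.985×10^5 mm⁴
Rectangle, weak axis: I_min = h·b³/12 with h = 177 mm fixed  ⇒  b = (12I/h)^(1/3) = 36.2 mm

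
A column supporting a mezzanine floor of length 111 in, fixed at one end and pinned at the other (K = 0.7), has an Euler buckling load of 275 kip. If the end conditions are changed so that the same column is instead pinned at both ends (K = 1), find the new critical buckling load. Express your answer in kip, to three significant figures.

P_cr ∝ 1/K², so P_cr,new = P_cr,old × (K_old/K_new)² = 275 × (0.7/1)²
= 275 × 0.4900 = 135 kip

P_cr ≈ 135 kip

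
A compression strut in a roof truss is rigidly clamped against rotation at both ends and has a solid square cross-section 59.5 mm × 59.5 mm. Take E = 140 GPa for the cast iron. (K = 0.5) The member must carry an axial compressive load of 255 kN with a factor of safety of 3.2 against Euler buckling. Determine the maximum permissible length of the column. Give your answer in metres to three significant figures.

L_max ≈ 2.66 m

I = a⁴/12 = 59.5⁴/12 = 1.044×10^6 mm⁴
I = 1.044×10^-6 m⁴
Required critical load P_cr = n·P = 3.2 × 255 = 816.0 kN = 8.160×10^5 N
From P_cr = π²EI/(K·L)²:  L = (1/K)·√(π²EI/P_cr) = (1/0.5)·√(π²×1.40×10^11×1.044×10^-6/8.160×10^5)
L = 2.66 m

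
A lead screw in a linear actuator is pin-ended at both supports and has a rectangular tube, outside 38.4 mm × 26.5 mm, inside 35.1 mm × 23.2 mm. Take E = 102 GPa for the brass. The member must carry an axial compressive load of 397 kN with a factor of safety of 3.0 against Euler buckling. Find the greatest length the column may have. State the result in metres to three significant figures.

L_max ≈ 0.140 m

Weak-axis I_min = (h_o·b_o³ − h_i·b_i³)/12 with b_o = 26.5, b_i = 23.20 mm (shorter outer/inner sides).
I_min = (38.4×26.5³ − 35.10×23.20³)/12 = 2.303×10^4 mm⁴
I = 2.303×10^-8 m⁴
Required critical load P_cr = n·P = 3.0 × 397 = 1191 kN = 1.191×10^6 N
From P_cr = π²EI/(K·L)²:  L = (1/K)·√(π²EI/P_cr) = (1/1)·√(π²×1.02×10^11×2.303×10^-8/1.191×10^6)
L = 0.140 m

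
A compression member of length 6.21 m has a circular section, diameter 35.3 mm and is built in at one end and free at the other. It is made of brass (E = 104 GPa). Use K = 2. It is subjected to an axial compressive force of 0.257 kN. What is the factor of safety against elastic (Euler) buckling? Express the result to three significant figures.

n ≈ 1.97

I = πd⁴/64 = π×35.3⁴/64 = 7.622×10^4 mm⁴
I = 7.622×10^4 mm⁴ = 7.622×10^-8 m⁴
Effective length L_e = K·L = 2 × 6.21 = 12.42 m
P_cr = π²EI / L_e² = π² × 104×10⁹ × 7.622×10^-8 / 12.42² = 507.2 N
Factor of safety n = P_cr / P = 0.50718 / 0.257 = 1.97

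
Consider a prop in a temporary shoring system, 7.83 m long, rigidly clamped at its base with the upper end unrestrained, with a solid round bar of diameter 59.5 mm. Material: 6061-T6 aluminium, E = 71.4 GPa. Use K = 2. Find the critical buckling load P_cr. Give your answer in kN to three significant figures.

P_cr ≈ 1.77 kN

I = πd⁴/64 = π×59.5⁴/64 = 6.152×10^5 mm⁴
I = 6.152×10^5 mm⁴ = 6.152×10^-7 m⁴
Effective length L_e = K·L = 2 × 7.83 = 15.66 m
P_cr = π²EI / L_e² = π² × 71.4×10⁹ × 6.152×10^-7 / 15.66² = 1.768×10^3 N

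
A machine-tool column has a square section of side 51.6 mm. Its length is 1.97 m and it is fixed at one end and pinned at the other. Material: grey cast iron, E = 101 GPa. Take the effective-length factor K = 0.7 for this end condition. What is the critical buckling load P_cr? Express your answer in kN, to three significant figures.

I = a⁴/12 = 51.6⁴/12 = 5.908×10^5 mm⁴
I = 5.908×10^5 mm⁴ = 5.908×10^-7 m⁴
Effective length L_e = K·L = 0.7 × 1.97 = 1.379 m
P_cr = π²EI / L_e² = π² × 101×10⁹ × 5.908×10^-7 / 1.379² = 3.097×10^5 N

P_cr ≈ 310 kN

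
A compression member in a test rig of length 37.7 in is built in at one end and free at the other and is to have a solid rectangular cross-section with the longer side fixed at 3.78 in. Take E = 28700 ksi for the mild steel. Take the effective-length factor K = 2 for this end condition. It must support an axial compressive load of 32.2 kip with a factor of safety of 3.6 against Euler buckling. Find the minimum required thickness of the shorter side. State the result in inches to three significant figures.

Required P_cr = n·P = 3.6 × 32.2 = 115.9 kip
L_e = K·L = 2 × 37.7 = 75.40 in
Required I = P_cr·L_e²/(π²E) = 1.159×10^5 × 75.40² / (π² × 2.87×10^7) = 2.327 in⁴
Rectangle, weak axis: I_min = h·b³/12 with h = 3.78 in fixed  ⇒  b = (12I/h)^(1/3) = 1.95 in

b ≈ 1.95 in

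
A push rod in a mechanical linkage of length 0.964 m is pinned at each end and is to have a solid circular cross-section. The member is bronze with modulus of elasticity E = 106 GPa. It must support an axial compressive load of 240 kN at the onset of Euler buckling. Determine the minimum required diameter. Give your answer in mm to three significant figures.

d ≈ 45.7 mm

L_e = K·L = 1 × 0.964 = 0.9640 m
Required I = P_cr·L_e²/(π²E) = 2.400×10^5 × 0.9640² / (π² × 1.06×10^11) = 2.132×10^-7 m⁴
I_req = 2.132×10^5 mm⁴
Solid circle: I = πd⁴/64  ⇒  d = (64I/π)^(1/4) = (64×2.132×10^5/π)^(1/4) = 45.7 mm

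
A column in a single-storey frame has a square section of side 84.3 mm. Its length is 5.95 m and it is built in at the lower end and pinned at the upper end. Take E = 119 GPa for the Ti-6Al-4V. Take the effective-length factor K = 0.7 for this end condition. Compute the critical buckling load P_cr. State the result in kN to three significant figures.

I = a⁴/12 = 84.3⁴/12 = 4.209×10^6 mm⁴
I = 4.209×10^6 mm⁴ = 4.209×10^-6 m⁴
Effective length L_e = K·L = 0.7 × 5.95 = 4.165 m
P_cr = π²EI / L_e² = π² × 119×10⁹ × 4.209×10^-6 / 4.165² = 2.849×10^5 N

P_cr ≈ 285 kN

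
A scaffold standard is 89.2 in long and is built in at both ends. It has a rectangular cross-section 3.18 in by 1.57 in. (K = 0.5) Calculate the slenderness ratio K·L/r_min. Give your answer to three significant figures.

Buckling occurs about the weak axis: I_min = h·b³/12 with b = 1.57 in (the shorter side).
I_min = 3.18×1.57³/12 = 1.026 in⁴
A = 4.993 in²;  r_min = √(I/A) = √(1.026/4.993) = 0.4532 in
L_e = K·L = 0.5 × 89.2 = 44.60 in
λ = L_e / r_min = 44.600 / 0.4532 = 98.4

λ ≈ 98.4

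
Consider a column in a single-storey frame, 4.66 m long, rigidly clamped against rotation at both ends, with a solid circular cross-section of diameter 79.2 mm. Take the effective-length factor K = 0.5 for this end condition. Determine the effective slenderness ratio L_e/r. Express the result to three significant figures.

λ ≈ 118

For a solid circle r = d/4 = 79.2/4 = 19.80 mm
L_e = K·L = 0.5 × 4.66 m = 2.330 m = 2330.0 mm
λ = L_e / r_min = 2330.0 / 19.80 = 118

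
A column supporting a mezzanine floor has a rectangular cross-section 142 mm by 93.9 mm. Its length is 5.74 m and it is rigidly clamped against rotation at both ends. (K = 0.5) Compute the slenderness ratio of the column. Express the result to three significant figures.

λ ≈ 106

For a rectangle r_min = b/√12 = 93.9/√12 = 27.11 mm
L_e = K·L = 0.5 × 5.74 m = 2.870 m = 2870.0 mm
λ = L_e / r_min = 2870.0 / 27.11 = 106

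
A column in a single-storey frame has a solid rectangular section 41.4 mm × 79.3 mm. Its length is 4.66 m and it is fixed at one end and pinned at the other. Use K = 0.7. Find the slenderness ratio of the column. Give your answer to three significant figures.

Buckling occurs about the weak axis: I_min = h·b³/12 with b = 41.4 mm (the shorter side).
I_min = 79.3×41.4³/12 = 4.689×10^5 mm⁴
A = 3.283×10^3 mm²;  r_min = √(I/A) = √(4.689×10^5/3.283×10^3) = 11.95 mm
L_e = K·L = 0.7 × 4.66 m = 3.262 m = 3262.0 mm
λ = L_e / r_min = 3262.0 / 11.95 = 273

λ ≈ 273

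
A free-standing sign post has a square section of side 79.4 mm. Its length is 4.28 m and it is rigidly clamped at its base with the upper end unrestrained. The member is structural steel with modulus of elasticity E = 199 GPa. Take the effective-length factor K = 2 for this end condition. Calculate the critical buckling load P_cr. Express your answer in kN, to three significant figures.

P_cr ≈ 88.8 kN

I = a⁴/12 = 79.4⁴/12 = 3.312×10^6 mm⁴
I = 3.312×10^6 mm⁴ = 3.312×10^-6 m⁴
Effective length L_e = K·L = 2 × 4.28 = 8.560 m
P_cr = π²EI / L_e² = π² × 199×10⁹ × 3.312×10^-6 / 8.560² = 8.878×10^4 N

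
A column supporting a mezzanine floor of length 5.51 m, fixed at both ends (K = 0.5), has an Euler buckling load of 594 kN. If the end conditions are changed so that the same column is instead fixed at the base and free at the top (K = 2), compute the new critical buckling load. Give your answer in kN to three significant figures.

P_cr ∝ 1/K², so P_cr,new = P_cr,old × (K_old/K_new)² = 594 × (0.5/2)²
= 594 × 0.06250 = 37.1 kN

P_cr ≈ 37.1 kN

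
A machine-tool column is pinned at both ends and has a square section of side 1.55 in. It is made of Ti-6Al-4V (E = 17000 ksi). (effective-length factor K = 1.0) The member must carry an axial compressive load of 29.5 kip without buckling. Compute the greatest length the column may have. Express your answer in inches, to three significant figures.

L_max ≈ 52.3 in

I = a⁴/12 = 1.55⁴/12 = 0.4810 in⁴
At the buckling limit P_cr = P = 2.950×10^4 lb
From P_cr = π²EI/(K·L)²:  L = (1/K)·√(π²EI/P_cr) = (1/1)·√(π²×1.70×10^7×0.4810/2.950×10^4)
L = 52.3 in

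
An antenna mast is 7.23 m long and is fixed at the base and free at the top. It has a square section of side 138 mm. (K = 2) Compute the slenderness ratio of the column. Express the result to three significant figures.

λ ≈ 363

I = a⁴/12 = 138⁴/12 = 3.022×10^7 mm⁴
A = 1.904×10^4 mm²;  r_min = √(I/A) = √(3.022×10^7/1.904×10^4) = 39.84 mm
L_e = K·L = 2 × 7.23 m = 14.46 m = 14460 mm
λ = L_e / r_min = 14460 / 39.84 = 363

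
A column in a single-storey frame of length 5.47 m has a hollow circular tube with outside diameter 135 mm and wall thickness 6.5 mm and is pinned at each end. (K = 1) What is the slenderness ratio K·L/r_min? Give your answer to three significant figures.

Inner diameter d_i = 135 − 2×6.5 = 122.0 mm
I = π(d_o⁴ − d_i⁴)/64 = π(135⁴ − 122.0⁴)/64 = 5.430×10^6 mm⁴
A = 2.624×10^3 mm²;  r_min = √(I/A) = √(5.430×10^6/2.624×10^3) = 45.49 mm
L_e = K·L = 1 × 5.47 m = 5.470 m = 5470.0 mm
λ = L_e / r_min = 5470.0 / 45.49 = 120

λ ≈ 120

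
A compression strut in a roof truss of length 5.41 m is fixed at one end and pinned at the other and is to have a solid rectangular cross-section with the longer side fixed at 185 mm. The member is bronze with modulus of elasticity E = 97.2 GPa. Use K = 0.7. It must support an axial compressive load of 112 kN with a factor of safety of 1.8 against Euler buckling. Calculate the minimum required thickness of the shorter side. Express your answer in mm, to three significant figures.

b ≈ 58.0 mm

Required P_cr = n·P = 1.8 × 112 = 201.6 kN
L_e = K·L = 0.7 × 5.41 = 3.787 m
Required I = P_cr·L_e²/(π²E) = 2.016×10^5 × 3.787² / (π² × 9.72×10^10) = 3.014×10^-6 m⁴
I_req = 3.014×10^6 mm⁴
Rectangle, weak axis: I_min = h·b³/12 with h = 185 mm fixed  ⇒  b = (12I/h)^(1/3) = 58.0 mm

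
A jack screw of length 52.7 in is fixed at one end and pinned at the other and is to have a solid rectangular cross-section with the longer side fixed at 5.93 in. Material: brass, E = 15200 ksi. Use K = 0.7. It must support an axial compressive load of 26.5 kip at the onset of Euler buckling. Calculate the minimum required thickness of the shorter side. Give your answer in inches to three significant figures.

b ≈ 0.786 in

L_e = K·L = 0.7 × 52.7 = 36.89 in
Required I = P_cr·L_e²/(π²E) = 2.650×10^4 × 36.89² / (π² × 1.52×10^7) = 0.2404 in⁴
Rectangle, weak axis: I_min = h·b³/12 with h = 5.93 in fixed  ⇒  b = (12I/h)^(1/3) = 0.786 in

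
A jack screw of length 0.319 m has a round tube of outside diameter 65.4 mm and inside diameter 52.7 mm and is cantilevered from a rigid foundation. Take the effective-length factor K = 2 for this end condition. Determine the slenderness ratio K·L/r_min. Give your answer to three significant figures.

d_o = 65.4 mm, d_i = 52.7 mm
I = π(d_o⁴ − d_i⁴)/64 = π(65.4⁴ − 52.70⁴)/64 = 5.194×10^5 mm⁴
A = 1.178×10^3 mm²;  r_min = √(I/A) = √(5.194×10^5/1.178×10^3) = 21.00 mm
L_e = K·L = 2 × 0.319 m = 0.6380 m = 638.00 mm
λ = L_e / r_min = 638.00 / 21.00 = 30.4

λ ≈ 30.4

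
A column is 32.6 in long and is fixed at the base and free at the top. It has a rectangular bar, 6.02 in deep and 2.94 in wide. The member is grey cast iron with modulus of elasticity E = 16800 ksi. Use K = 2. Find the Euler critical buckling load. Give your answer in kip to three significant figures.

P_cr ≈ 497 kip

Buckling occurs about the weak axis: I_min = h·b³/12 with b = 2.94 in (the shorter side).
I_min = 6.02×2.94³/12 = 12.75 in⁴
Effective length L_e = K·L = 2 × 32.6 = 65.20 in
P_cr = π²EI / L_e² = π² × 16800×10³ × 12.75 / 65.20² = 4.972×10^5 lb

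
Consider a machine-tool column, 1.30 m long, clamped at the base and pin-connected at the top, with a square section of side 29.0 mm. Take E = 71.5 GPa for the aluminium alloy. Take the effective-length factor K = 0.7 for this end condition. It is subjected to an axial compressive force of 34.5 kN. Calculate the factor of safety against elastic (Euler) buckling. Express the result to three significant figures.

n ≈ 1.46

I = a⁴/12 = 29.0⁴/12 = 5.894×10^4 mm⁴
I = 5.894×10^4 mm⁴ = 5.894×10^-8 m⁴
Effective length L_e = K·L = 0.7 × 1.30 = 0.9100 m
P_cr = π²EI / L_e² = π² × 71.5×10⁹ × 5.894×10^-8 / 0.9100² = 5.023×10^4 N
Factor of safety n = P_cr / P = 50.227 / 34.5 = 1.46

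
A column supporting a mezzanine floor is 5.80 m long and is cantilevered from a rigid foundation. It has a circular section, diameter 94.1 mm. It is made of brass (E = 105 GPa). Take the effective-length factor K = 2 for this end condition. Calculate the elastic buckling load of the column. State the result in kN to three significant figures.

P_cr ≈ 29.6 kN

I = πd⁴/64 = π×94.1⁴/64 = 3.849×10^6 mm⁴
I = 3.849×10^6 mm⁴ = 3.849×10^-6 m⁴
Effective length L_e = K·L = 2 × 5.80 = 11.60 m
P_cr = π²EI / L_e² = π² × 105×10⁹ × 3.849×10^-6 / 11.60² = 2.964×10^4 N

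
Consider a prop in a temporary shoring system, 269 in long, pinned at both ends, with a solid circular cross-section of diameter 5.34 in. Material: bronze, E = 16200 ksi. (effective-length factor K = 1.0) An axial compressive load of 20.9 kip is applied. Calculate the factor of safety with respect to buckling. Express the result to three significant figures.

I = πd⁴/64 = π×5.34⁴/64 = 39.91 in⁴
Effective length L_e = K·L = 1 × 269 = 269.0 in
P_cr = π²EI / L_e² = π² × 16200×10³ × 39.91 / 269.0² = 8.820×10^4 lb
Factor of safety n = P_cr / P = 88.195 / 20.9 = 4.22

n ≈ 4.22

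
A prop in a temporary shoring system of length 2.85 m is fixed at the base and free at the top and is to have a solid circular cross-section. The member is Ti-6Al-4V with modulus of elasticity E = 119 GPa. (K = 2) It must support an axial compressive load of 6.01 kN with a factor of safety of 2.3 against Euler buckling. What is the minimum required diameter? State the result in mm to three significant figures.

Required P_cr = n·P = 2.3 × 6.01 = 13.82 kN
L_e = K·L = 2 × 2.85 = 5.700 m
Required I = P_cr·L_e²/(π²E) = 1.382×10^4 × 5.700² / (π² × 1.19×10^11) = 3.824×10^-7 m⁴
I_req = 3.824×10^5 mm⁴
Solid circle: I = πd⁴/64  ⇒  d = (64I/π)^(1/4) = (64×3.824×10^5/π)^(1/4) = 52.8 mm

d ≈ 52.8 mm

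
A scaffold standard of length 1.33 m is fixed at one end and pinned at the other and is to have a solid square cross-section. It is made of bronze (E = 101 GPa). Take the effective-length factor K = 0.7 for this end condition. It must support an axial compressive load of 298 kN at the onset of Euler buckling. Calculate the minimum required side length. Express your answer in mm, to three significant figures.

L_e = K·L = 0.7 × 1.33 = 0.9310 m
Required I = P_cr·L_e²/(π²E) = 2.980×10^5 × 0.9310² / (π² × 1.01×10^11) = 2.591×10^-7 m⁴
I_req = 2.591×10^5 mm⁴
Solid square: I = a⁴/12  ⇒  a = (12I)^(1/4) = (12×2.591×10^5)^(1/4) = 42.0 mm

a ≈ 42.0 mm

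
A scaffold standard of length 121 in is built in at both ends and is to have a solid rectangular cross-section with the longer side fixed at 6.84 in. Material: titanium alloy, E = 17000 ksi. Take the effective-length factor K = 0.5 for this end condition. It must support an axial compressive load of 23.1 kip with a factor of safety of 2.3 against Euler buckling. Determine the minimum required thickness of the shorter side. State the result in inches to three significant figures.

Required P_cr = n·P = 2.3 × 23.1 = 53.13 kip
L_e = K·L = 0.5 × 121 = 60.50 in
Required I = P_cr·L_e²/(π²E) = 5.313×10^4 × 60.50² / (π² × 1.70×10^7) = 1.159 in⁴
Rectangle, weak axis: I_min = h·b³/12 with h = 6.84 in fixed  ⇒  b = (12I/h)^(1/3) = 1.27 in

b ≈ 1.27 in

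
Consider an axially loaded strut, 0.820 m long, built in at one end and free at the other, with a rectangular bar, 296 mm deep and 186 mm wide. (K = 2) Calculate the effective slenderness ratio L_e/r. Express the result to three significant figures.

For a rectangle r_min = b/√12 = 186/√12 = 53.69 mm
L_e = K·L = 2 × 0.820 m = 1.640 m = 1640.0 mm
λ = L_e / r_min = 1640.0 / 53.69 = 30.5

λ ≈ 30.5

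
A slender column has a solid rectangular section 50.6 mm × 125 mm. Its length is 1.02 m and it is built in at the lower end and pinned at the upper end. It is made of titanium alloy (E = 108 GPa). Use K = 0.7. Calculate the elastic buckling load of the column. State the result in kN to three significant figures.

P_cr ≈ 2820 kN

Buckling occurs about the weak axis: I_min = h·b³/12 with b = 50.6 mm (the shorter side).
I_min = 125×50.6³/12 = 1.350×10^6 mm⁴
I = 1.350×10^6 mm⁴ = 1.350×10^-6 m⁴
Effective length L_e = K·L = 0.7 × 1.02 = 0.7140 m
P_cr = π²EI / L_e² = π² × 108×10⁹ × 1.350×10^-6 / 0.7140² = 2.822×10^6 N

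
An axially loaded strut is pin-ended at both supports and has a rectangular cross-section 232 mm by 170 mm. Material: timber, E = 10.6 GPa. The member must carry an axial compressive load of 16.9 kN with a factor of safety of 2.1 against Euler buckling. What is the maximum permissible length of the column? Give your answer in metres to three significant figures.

Buckling occurs about the weak axis: I_min = h·b³/12 with b = 170 mm (the shorter side).
I_min = 232×170³/12 = 9.498×10^7 mm⁴
I = 9.498×10^-5 m⁴
Required critical load P_cr = n·P = 2.1 × 16.9 = 35.49 kN = 3.549×10^4 N
From P_cr = π²EI/(K·L)²:  L = (1/K)·√(π²EI/P_cr) = (1/1)·√(π²×1.06×10^10×9.498×10^-5/3.549×10^4)
L = 16.7 m

L_max ≈ 16.7 m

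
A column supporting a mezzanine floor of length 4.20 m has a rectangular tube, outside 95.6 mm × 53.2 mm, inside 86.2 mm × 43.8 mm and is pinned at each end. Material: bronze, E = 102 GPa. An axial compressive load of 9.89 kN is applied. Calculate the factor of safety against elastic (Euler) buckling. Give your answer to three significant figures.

Weak-axis I_min = (h_o·b_o³ − h_i·b_i³)/12 with b_o = 53.2, b_i = 43.80 mm (shorter outer/inner sides).
I_min = (95.6×53.2³ − 86.20×43.80³)/12 = 5.959×10^5 mm⁴
I = 5.959×10^5 mm⁴ = 5.959×10^-7 m⁴
Effective length L_e = K·L = 1 × 4.20 = 4.200 m
P_cr = π²EI / L_e² = π² × 102×10⁹ × 5.959×10^-7 / 4.200² = 3.401×10^4 N
Factor of safety n = P_cr / P = 34.009 / 9.89 = 3.44

n ≈ 3.44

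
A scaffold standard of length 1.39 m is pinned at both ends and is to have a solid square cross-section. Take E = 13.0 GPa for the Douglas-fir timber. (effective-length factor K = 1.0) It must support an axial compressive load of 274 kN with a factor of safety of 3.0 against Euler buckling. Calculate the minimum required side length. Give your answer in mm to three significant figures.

Required P_cr = n·P = 3.0 × 274 = 822.0 kN
L_e = K·L = 1 × 1.39 = 1.390 m
Required I = P_cr·L_e²/(π²E) = 8.220×10^5 × 1.390² / (π² × 1.30×10^10) = 1.238×10^-5 m⁴
I_req = 1.238×10^7 mm⁴
Solid square: I = a⁴/12  ⇒  a = (12I)^(1/4) = (12×1.238×10^7)^(1/4) = 110 mm

a ≈ 110 mm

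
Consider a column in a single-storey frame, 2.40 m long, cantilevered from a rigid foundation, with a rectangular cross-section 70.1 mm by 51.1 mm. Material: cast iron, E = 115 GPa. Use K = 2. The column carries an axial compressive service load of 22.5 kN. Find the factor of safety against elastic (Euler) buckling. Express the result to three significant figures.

n ≈ 1.71

Buckling occurs about the weak axis: I_min = h·b³/12 with b = 51.1 mm (the shorter side).
I_min = 70.1×51.1³/12 = 7.795×10^5 mm⁴
I = 7.795×10^5 mm⁴ = 7.795×10^-7 m⁴
Effective length L_e = K·L = 2 × 2.40 = 4.800 m
P_cr = π²EI / L_e² = π² × 115×10⁹ × 7.795×10^-7 / 4.800² = 3.840×10^4 N
Factor of safety n = P_cr / P = 38.399 / 22.5 = 1.71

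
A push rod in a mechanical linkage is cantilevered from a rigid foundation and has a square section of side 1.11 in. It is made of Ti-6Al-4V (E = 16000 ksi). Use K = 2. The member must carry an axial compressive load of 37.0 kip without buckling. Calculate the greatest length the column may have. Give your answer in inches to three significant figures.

L_max ≈ 11.6 in

I = a⁴/12 = 1.11⁴/12 = 0.1265 in⁴
At the buckling limit P_cr = P = 3.700×10^4 lb
From P_cr = π²EI/(K·L)²:  L = (1/K)·√(π²EI/P_cr) = (1/2)·√(π²×1.60×10^7×0.1265/3.700×10^4)
L = 11.6 in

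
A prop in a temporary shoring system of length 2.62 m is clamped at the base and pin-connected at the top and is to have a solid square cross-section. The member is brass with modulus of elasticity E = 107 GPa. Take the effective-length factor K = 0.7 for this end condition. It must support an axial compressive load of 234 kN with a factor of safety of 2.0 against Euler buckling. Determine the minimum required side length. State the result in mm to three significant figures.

Required P_cr = n·P = 2.0 × 234 = 468.0 kN
L_e = K·L = 0.7 × 2.62 = 1.834 m
Required I = P_cr·L_e²/(π²E) = 4.680×10^5 × 1.834² / (π² × 1.07×10^11) = 1.491×10^-6 m⁴
I_req = 1.491×10^6 mm⁴
Solid square: I = a⁴/12  ⇒  a = (12I)^(1/4) = (12×1.491×10^6)^(1/4) = 65.0 mm

a ≈ 65.0 mm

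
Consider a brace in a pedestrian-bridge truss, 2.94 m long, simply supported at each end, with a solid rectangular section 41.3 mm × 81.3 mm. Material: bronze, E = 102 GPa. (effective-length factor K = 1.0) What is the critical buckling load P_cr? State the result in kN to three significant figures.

Buckling occurs about the weak axis: I_min = h·b³/12 with b = 41.3 mm (the shorter side).
I_min = 81.3×41.3³/12 = 4.773×10^5 mm⁴
I = 4.773×10^5 mm⁴ = 4.773×10^-7 m⁴
Effective length L_e = K·L = 1 × 2.94 = 2.940 m
P_cr = π²EI / L_e² = π² × 102×10⁹ × 4.773×10^-7 / 2.940² = 5.559×10^4 N

P_cr ≈ 55.6 kN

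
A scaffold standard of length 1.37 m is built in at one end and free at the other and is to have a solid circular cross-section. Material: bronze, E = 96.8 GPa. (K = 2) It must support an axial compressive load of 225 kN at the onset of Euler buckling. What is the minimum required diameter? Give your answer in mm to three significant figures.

L_e = K·L = 2 × 1.37 = 2.740 m
Required I = P_cr·L_e²/(π²E) = 2.250×10^5 × 2.740² / (π² × 9.68×10^10) = 1.768×10^-6 m⁴
I_req = 1.768×10^6 mm⁴
Solid circle: I = πd⁴/64  ⇒  d = (64I/π)^(1/4) = (64×1.768×10^6/π)^(1/4) = 77.5 mm

d ≈ 77.5 mm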